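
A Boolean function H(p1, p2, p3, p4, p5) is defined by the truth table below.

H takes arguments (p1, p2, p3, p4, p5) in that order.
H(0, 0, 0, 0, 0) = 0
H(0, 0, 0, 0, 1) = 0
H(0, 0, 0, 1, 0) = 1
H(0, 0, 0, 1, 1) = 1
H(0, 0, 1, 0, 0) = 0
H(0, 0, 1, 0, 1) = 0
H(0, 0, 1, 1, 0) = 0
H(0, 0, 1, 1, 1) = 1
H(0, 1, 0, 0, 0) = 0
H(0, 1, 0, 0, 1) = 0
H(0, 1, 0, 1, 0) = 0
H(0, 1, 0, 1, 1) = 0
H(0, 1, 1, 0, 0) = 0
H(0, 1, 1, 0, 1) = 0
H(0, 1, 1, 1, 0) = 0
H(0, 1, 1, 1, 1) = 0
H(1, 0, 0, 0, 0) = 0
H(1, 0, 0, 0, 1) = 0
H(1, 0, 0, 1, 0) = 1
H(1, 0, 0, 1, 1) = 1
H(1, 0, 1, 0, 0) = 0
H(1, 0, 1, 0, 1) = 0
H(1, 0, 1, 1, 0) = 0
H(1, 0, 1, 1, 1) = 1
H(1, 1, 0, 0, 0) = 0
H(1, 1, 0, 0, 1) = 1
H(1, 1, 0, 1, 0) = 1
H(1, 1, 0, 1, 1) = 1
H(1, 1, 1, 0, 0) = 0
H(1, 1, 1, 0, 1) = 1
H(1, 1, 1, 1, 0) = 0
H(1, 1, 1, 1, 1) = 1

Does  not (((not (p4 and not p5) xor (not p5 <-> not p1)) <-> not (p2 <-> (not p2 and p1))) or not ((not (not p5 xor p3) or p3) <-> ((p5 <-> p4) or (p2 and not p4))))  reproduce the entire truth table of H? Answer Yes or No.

No

Evaluate not (((not (p4 and not p5) xor (not p5 <-> not p1)) <-> not (p2 <-> (not p2 and p1))) or not ((not (not p5 xor p3) or p3) <-> ((p5 <-> p4) or (p2 and not p4)))) on each row and compare to H:
  p1=0, p2=0, p3=0, p4=0, p5=0: formula gives 0, H = 0 ✓
  p1=0, p2=0, p3=0, p4=0, p5=1: formula gives 0, H = 0 ✓
  p1=0, p2=0, p3=0, p4=1, p5=0: formula gives 1, H = 1 ✓
  p1=0, p2=0, p3=0, p4=1, p5=1: formula gives 1, H = 1 ✓
  …
  p1=0, p2=1, p3=1, p4=0, p5=0: formula gives 1, but H = 0 ✗
Since they disagree at (0,1,1,0,0), the expression is not a correct formula for H.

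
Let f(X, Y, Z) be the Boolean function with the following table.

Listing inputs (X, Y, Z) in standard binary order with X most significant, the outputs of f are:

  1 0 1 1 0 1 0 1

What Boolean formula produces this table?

The 0-rows are (0,0,1), (1,0,0), (1,1,0). Take each as a conjunction (¬X·¬Y·Z, X·¬Y·¬Z, X·Y·¬Z), form their disjunction, and complement — that gives a formula that is 1 everywhere f is.

f(X, Y, Z) = ((((X' · Y') · Z) + ((X · Y') · Z')) + ((X · Y) · Z'))'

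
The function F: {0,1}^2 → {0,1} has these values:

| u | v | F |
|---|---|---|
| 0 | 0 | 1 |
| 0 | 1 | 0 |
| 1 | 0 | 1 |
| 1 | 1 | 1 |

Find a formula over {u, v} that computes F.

This is v → u (false only at 0,1).

F(u, v) = v → u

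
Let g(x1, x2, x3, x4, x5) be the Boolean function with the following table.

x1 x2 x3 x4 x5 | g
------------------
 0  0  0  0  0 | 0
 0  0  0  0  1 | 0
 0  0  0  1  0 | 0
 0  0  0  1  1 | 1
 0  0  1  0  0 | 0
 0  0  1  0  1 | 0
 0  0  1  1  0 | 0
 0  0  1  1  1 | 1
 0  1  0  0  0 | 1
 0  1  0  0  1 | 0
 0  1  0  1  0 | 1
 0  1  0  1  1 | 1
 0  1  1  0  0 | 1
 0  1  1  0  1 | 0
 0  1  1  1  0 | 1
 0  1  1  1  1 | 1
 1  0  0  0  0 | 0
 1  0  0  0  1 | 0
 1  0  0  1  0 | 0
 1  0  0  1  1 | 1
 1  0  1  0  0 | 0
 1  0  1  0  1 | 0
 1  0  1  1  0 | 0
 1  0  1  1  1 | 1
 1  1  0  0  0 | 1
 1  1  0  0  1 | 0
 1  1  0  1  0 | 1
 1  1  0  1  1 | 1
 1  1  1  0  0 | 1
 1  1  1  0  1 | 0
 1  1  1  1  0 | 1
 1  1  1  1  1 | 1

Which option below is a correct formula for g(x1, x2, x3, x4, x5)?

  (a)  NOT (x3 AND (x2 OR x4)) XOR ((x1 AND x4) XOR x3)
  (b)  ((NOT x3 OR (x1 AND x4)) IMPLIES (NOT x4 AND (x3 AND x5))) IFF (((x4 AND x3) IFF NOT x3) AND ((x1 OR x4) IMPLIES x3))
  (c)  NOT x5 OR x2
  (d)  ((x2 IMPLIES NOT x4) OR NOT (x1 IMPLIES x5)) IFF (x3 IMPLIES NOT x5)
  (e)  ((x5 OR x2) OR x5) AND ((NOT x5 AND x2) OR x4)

e

(a) disagrees with g on (0,0,0,0,0) (formula → 1, table → 0); rule it out.
(b) disagrees with g on (0,0,0,0,0) (formula → 1, table → 0); rule it out.
(c) disagrees with g on (0,0,0,0,0) (formula → 1, table → 0); rule it out.
(d) disagrees with g on (0,0,0,0,0) (formula → 1, table → 0); rule it out.
That leaves (e). Evaluating it on every row reproduces the table of g exactly.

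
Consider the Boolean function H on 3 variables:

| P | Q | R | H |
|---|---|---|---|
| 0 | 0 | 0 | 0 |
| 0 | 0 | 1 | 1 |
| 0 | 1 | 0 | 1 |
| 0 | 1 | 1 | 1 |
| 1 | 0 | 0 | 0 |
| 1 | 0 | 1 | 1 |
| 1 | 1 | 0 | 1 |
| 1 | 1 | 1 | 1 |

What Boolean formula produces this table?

H(P, Q, R) = (((P' · Q') · R') + ((P · Q') · R'))'

There are just 2 zero rows: (0,0,0), (1,0,0). Their minterms are ¬P·¬Q·¬R, P·¬Q·¬R; the OR of those covers precisely the 0-outputs, and negating it yields H.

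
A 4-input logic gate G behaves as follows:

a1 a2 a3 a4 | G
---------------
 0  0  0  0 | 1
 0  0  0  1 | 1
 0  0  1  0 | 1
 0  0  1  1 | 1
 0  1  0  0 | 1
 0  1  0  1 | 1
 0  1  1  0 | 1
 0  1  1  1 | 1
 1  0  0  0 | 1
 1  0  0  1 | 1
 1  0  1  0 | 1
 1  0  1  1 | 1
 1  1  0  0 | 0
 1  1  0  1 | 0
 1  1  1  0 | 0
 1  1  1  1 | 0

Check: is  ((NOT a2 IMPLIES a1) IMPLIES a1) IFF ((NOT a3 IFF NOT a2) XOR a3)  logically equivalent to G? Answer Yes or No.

Evaluate ((NOT a2 IMPLIES a1) IMPLIES a1) IFF ((NOT a3 IFF NOT a2) XOR a3) on each row and compare to G:
  a1=0, a2=0, a3=0, a4=0: formula gives 1, G = 1 ✓
  a1=0, a2=0, a3=0, a4=1: formula gives 1, G = 1 ✓
  a1=0, a2=0, a3=1, a4=0: formula gives 1, G = 1 ✓
  a1=0, a2=0, a3=1, a4=1: formula gives 1, G = 1 ✓
  …and likewise for the remaining 12 rows.
All 16 rows match — the expression computes G exactly.

Yes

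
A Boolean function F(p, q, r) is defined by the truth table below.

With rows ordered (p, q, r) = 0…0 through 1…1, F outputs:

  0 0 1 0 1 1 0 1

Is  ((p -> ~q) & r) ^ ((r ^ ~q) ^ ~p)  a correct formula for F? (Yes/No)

No

Check the formula against F row by row:
  p=0, q=0, r=0: formula gives 0, F = 0 ✓
  p=0, q=0, r=1: formula gives 0, F = 0 ✓
  p=0, q=1, r=0: formula gives 1, F = 1 ✓
  p=0, q=1, r=1: formula gives 1, but F = 0 ✗
Row (0,1,1) is a counterexample, so the formula is not equivalent to F.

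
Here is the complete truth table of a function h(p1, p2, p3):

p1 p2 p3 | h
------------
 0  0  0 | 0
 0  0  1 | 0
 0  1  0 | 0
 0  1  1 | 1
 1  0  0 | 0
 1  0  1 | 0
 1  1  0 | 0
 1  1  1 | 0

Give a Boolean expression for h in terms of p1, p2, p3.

h(p1, p2, p3) = (¬p1 ∧ p2) ∧ p3

h is 1 on exactly one input, (0,1,1), whose minterm is ¬p1·p2·p3. So h is just that conjunction.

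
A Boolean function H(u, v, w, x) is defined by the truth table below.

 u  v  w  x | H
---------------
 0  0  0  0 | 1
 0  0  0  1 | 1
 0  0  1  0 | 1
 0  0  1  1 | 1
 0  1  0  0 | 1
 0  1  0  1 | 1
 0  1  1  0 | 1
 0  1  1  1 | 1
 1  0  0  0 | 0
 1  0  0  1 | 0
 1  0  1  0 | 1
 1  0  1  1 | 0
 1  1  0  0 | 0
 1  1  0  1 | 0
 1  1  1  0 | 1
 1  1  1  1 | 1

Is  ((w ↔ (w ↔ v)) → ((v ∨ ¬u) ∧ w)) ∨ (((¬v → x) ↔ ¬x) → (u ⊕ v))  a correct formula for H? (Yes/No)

Evaluate ((w ↔ (w ↔ v)) → ((v ∨ ¬u) ∧ w)) ∨ (((¬v → x) ↔ ¬x) → (u ⊕ v)) on each row and compare to H:
  u=0, v=0, w=0, x=0: formula gives 1, H = 1 ✓
  u=0, v=0, w=0, x=1: formula gives 1, H = 1 ✓
  u=0, v=0, w=1, x=0: formula gives 1, H = 1 ✓
  u=0, v=0, w=1, x=1: formula gives 1, H = 1 ✓
  …
  u=1, v=0, w=0, x=0: formula gives 1, but H = 0 ✗
A single disagreement suffices: at (1,0,0,0) they differ, so the formula does not compute H.

No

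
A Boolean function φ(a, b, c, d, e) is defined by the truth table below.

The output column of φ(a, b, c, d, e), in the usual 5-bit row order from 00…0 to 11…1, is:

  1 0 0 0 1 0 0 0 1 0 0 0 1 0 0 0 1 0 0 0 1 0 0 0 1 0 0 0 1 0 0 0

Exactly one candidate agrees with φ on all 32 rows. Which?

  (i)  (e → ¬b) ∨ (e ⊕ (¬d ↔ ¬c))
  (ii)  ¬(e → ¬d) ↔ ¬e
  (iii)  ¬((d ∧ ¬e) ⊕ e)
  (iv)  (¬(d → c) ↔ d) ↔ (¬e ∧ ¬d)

(i) disagrees with φ on (0,0,0,0,1) (formula → 1, table → 0); rule it out.
(ii) disagrees with φ on (0,0,0,0,0) (formula → 0, table → 1); rule it out.
(iv) disagrees with φ on (0,0,1,1,0) (formula → 1, table → 0); rule it out.
Only (iii) survives; checking it on all 32 rows confirms it matches φ.

iii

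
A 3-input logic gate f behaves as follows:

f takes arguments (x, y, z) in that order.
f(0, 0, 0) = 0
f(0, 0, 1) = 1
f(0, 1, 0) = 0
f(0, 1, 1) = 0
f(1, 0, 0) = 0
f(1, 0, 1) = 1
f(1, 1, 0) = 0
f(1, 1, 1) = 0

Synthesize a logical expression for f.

The 1-rows are (0,0,1), (1,0,1). Each contributes one minterm — ¬x·¬y·z; x·¬y·z — and their disjunction is a sum-of-products form of f.

f(x, y, z) = ((NOT x AND NOT y) AND z) OR ((x AND NOT y) AND z)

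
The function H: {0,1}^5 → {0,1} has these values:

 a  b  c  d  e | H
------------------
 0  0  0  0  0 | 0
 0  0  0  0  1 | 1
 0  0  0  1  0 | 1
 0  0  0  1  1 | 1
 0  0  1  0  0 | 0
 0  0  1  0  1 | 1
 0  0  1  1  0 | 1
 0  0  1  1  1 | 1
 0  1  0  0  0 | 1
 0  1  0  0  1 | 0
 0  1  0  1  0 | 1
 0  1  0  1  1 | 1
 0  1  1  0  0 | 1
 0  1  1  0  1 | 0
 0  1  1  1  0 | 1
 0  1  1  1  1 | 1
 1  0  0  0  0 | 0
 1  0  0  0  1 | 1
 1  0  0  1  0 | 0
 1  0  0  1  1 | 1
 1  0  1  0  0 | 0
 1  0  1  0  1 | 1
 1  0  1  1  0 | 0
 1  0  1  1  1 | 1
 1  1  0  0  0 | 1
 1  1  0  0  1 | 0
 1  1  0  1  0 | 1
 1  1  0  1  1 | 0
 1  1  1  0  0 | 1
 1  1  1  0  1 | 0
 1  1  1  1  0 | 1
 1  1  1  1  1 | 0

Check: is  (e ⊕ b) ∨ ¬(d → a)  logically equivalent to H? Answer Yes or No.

Evaluate (e ⊕ b) ∨ ¬(d → a) on each row and compare to H:
  a=0, b=0, c=0, d=0, e=0: formula gives 0, H = 0 ✓
  a=0, b=0, c=0, d=0, e=1: formula gives 1, H = 1 ✓
  a=0, b=0, c=0, d=1, e=0: formula gives 1, H = 1 ✓
  a=0, b=0, c=0, d=1, e=1: formula gives 1, H = 1 ✓
  … (the remaining 28 rows also agree.)
All 32 rows match — the expression computes H exactly.

Yes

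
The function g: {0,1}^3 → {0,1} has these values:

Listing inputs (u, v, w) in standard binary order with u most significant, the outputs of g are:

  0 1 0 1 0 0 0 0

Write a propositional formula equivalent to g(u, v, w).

g(u, v, w) = ((u' · v') · w) + ((u' · v) · w)

g=1 on 2 inputs: (0,0,1), (0,1,1). Reading each as a conjunction of literals (¬u·¬v·w, ¬u·v·w) and taking the OR gives the canonical DNF.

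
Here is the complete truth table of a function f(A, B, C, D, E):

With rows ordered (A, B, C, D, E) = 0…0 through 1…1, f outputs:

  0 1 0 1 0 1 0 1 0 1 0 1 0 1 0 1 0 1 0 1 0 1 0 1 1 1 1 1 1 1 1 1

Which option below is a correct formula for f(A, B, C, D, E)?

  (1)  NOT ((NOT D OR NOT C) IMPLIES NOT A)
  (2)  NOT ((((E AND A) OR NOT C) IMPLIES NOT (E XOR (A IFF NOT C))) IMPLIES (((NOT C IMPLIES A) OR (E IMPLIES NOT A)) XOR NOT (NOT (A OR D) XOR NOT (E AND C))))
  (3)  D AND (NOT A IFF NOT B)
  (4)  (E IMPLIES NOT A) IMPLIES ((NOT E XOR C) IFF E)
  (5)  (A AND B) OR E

5

(1) disagrees with f on (0,0,0,0,1) (formula → 0, table → 1); rule it out.
(2) disagrees with f on (0,0,0,0,0) (formula → 1, table → 0); rule it out.
(3) disagrees with f on (0,0,0,0,1) (formula → 0, table → 1); rule it out.
(4) disagrees with f on (0,0,0,0,1) (formula → 0, table → 1); rule it out.
Only (5) survives; checking it on all 32 rows confirms it matches f.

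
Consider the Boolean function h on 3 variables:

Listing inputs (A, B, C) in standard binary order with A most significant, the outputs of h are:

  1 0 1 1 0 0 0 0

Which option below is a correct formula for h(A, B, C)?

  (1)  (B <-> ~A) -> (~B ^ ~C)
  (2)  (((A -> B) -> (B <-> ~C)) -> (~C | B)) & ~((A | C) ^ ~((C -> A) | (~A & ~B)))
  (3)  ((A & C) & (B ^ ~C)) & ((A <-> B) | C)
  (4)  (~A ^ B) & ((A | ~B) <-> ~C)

(1) fails at (0,0,1): the formula yields 1, h is 0.
(3) fails at (0,0,0): the formula yields 0, h is 1.
(4) fails at (0,1,0): the formula yields 0, h is 1.
(2) is the remaining candidate, and it agrees with h on all 8 inputs.

2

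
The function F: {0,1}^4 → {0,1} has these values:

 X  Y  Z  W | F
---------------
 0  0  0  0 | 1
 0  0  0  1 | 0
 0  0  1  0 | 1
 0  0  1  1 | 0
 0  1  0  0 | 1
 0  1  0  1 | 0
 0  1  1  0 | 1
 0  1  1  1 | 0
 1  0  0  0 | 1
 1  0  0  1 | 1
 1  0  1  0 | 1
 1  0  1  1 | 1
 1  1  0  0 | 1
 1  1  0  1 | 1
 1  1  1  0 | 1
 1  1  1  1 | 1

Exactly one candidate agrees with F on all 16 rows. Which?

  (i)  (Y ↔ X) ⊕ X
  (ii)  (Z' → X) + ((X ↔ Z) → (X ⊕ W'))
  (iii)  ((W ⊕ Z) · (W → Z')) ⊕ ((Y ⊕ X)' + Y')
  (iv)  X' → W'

(i): at (0,0,0,1) it gives 1, but F = 0 — eliminated.
(ii): at (0,0,1,1) it gives 1, but F = 0 — eliminated.
(iii): at (0,0,1,0) it gives 0, but F = 1 — eliminated.
That leaves (iv). Evaluating it on every row reproduces the table of F exactly.

iv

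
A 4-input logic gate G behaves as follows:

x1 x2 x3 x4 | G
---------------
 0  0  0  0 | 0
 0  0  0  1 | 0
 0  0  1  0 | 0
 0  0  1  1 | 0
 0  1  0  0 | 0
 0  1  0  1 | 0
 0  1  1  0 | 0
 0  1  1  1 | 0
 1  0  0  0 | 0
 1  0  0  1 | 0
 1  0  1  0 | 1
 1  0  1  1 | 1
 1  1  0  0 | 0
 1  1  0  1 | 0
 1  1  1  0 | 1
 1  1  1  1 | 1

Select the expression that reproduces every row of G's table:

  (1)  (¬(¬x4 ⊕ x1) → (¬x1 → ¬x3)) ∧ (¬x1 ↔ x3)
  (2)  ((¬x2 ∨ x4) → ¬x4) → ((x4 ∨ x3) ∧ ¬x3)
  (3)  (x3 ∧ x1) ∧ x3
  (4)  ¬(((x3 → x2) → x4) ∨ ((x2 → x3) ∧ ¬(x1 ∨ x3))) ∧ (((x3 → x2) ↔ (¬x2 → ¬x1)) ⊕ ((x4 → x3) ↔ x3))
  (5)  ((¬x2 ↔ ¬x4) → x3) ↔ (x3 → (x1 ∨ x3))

(1) disagrees with G on (0,0,1,0) (formula → 1, table → 0); rule it out.
(2) disagrees with G on (0,0,0,1) (formula → 1, table → 0); rule it out.
(4) disagrees with G on (0,1,0,0) (formula → 1, table → 0); rule it out.
(5) disagrees with G on (0,0,0,1) (formula → 1, table → 0); rule it out.
Only (3) survives; checking it on all 16 rows confirms it matches G.

3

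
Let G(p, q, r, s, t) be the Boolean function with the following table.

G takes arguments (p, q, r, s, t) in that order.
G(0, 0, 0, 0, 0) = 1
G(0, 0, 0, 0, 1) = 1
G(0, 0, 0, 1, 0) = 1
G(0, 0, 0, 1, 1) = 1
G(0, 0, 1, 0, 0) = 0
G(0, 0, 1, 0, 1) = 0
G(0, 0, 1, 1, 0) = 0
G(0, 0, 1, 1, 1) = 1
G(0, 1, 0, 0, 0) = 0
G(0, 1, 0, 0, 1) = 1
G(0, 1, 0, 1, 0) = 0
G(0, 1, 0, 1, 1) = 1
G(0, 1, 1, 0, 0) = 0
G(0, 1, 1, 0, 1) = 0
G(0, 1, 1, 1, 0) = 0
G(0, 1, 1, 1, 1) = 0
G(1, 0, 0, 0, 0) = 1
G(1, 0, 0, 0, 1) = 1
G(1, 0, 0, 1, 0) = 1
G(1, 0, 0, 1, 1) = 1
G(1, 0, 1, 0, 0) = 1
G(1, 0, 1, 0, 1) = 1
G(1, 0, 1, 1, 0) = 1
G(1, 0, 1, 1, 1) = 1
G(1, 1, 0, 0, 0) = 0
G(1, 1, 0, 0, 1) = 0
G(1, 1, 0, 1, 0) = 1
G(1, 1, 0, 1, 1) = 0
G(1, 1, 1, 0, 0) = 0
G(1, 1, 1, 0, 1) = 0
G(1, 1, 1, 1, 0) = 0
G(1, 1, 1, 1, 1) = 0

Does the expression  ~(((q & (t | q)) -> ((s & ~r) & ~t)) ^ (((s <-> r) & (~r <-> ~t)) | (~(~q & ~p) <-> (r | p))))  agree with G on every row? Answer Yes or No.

Test each input against both G and the formula:
  p=0, q=0, r=0, s=0, t=0: formula gives 1, G = 1 ✓
  p=0, q=0, r=0, s=0, t=1: formula gives 1, G = 1 ✓
  p=0, q=0, r=0, s=1, t=0: formula gives 1, G = 1 ✓
  p=0, q=0, r=0, s=1, t=1: formula gives 1, G = 1 ✓
  … (the remaining 28 rows also agree.)
Every row agrees, so the formula is equivalent.

Yes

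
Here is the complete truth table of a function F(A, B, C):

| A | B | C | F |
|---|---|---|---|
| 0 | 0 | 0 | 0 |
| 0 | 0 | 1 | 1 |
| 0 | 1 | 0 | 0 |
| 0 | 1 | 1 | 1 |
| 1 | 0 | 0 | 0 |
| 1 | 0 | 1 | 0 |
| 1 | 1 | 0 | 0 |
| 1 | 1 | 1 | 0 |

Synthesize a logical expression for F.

F(A, B, C) = ((A' · B') · C) + ((A' · B) · C)

The 1-rows are (0,0,1), (0,1,1). Each contributes one minterm — ¬A·¬B·C; ¬A·B·C — and their disjunction is a sum-of-products form of F.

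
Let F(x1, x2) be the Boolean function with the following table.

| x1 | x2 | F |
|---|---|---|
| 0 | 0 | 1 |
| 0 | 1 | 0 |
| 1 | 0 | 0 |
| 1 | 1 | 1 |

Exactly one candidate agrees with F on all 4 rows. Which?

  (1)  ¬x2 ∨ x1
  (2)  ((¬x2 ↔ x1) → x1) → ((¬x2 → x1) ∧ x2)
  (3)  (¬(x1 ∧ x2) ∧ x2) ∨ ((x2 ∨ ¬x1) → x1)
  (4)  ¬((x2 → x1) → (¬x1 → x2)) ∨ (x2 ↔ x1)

(1) disagrees with F on (1,0) (formula → 1, table → 0); rule it out.
(2) disagrees with F on (0,0) (formula → 0, table → 1); rule it out.
(3) disagrees with F on (0,0) (formula → 0, table → 1); rule it out.
(4) is the remaining candidate, and it agrees with F on all 4 inputs.

4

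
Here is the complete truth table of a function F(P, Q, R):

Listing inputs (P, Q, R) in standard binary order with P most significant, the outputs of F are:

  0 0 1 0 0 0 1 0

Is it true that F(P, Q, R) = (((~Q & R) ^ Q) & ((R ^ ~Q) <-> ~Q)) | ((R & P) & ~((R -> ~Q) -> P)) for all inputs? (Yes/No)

Yes

Check the formula against F row by row:
  P=0, Q=0, R=0: formula gives 0, F = 0 ✓
  P=0, Q=0, R=1: formula gives 0, F = 0 ✓
  P=0, Q=1, R=0: formula gives 1, F = 1 ✓
  P=0, Q=1, R=1: formula gives 0, F = 0 ✓
  P=1, Q=0, R=0: formula gives 0, F = 0 ✓
  …and likewise for the remaining 3 rows.
Every row agrees, so the formula is equivalent.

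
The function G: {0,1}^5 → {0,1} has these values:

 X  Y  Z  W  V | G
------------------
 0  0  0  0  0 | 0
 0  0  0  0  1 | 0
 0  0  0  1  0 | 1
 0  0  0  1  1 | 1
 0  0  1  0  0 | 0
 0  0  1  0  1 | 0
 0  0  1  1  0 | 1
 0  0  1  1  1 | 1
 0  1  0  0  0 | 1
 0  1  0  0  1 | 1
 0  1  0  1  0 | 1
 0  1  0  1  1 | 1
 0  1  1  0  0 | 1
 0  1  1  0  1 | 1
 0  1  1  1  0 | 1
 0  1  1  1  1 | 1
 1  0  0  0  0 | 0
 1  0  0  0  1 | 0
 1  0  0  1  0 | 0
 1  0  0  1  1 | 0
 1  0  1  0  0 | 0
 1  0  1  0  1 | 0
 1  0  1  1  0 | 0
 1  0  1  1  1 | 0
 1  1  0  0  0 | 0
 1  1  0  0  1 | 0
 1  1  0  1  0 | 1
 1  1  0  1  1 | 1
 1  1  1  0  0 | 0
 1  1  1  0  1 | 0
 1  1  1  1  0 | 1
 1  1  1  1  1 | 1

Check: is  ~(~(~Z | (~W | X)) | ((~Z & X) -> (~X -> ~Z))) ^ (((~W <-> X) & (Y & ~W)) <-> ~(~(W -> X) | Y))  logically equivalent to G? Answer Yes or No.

Yes

Evaluate ~(~(~Z | (~W | X)) | ((~Z & X) -> (~X -> ~Z))) ^ (((~W <-> X) & (Y & ~W)) <-> ~(~(W -> X) | Y)) on each row and compare to G:
  X=0, Y=0, Z=0, W=0, V=0: formula gives 0, G = 0 ✓
  X=0, Y=0, Z=0, W=0, V=1: formula gives 0, G = 0 ✓
  X=0, Y=0, Z=0, W=1, V=0: formula gives 1, G = 1 ✓
  X=0, Y=0, Z=0, W=1, V=1: formula gives 1, G = 1 ✓
  … (the remaining 28 rows also agree.)
No disagreement on any input; they are logically equivalent.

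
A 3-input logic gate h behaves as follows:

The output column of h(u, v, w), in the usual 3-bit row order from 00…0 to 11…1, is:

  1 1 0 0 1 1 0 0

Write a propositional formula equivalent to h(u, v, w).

h(u, v, w) = not v

The output is the negation of v.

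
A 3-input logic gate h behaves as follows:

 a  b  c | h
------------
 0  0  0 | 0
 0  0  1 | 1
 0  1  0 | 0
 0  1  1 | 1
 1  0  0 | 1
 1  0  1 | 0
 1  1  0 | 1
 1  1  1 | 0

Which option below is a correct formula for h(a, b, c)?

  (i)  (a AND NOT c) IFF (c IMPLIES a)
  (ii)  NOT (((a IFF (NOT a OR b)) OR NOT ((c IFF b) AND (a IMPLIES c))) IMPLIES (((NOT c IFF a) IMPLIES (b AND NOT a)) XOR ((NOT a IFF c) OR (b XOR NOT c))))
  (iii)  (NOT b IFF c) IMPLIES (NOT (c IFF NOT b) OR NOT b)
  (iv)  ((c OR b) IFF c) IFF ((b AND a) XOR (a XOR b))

(ii) fails at (0,0,1): the formula yields 0, h is 1.
(iii) fails at (0,0,0): the formula yields 1, h is 0.
(iv) fails at (0,0,1): the formula yields 0, h is 1.
(i) is the remaining candidate, and it agrees with h on all 8 inputs.

i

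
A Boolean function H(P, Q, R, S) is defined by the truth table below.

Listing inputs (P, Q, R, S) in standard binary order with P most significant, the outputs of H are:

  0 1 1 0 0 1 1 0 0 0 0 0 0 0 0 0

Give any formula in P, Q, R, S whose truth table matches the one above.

H(P, Q, R, S) = (((((P' · Q') · R') · S) + (((P' · Q') · R) · S')) + (((P' · Q) · R') · S)) + (((P' · Q) · R) · S')

The 1-rows are (0,0,0,1), (0,0,1,0), (0,1,0,1), (0,1,1,0). Each contributes one minterm — ¬P·¬Q·¬R·S; ¬P·¬Q·R·¬S; ¬P·Q·¬R·S; ¬P·Q·R·¬S — and their disjunction is a sum-of-products form of H.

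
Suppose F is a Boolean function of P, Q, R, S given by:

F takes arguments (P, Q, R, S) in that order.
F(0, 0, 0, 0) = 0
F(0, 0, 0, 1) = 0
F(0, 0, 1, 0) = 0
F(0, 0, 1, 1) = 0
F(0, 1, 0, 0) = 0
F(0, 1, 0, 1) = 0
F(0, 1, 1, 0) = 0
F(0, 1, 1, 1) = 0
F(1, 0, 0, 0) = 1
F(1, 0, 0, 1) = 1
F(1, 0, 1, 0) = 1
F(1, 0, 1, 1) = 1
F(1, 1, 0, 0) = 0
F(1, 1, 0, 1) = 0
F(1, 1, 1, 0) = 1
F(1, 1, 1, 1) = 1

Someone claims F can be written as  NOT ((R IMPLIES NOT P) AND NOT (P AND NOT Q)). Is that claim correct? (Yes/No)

Yes

Check the formula against F row by row:
  P=0, Q=0, R=0, S=0: formula gives 0, F = 0 ✓
  P=0, Q=0, R=0, S=1: formula gives 0, F = 0 ✓
  P=0, Q=0, R=1, S=0: formula gives 0, F = 0 ✓
  P=0, Q=0, R=1, S=1: formula gives 0, F = 0 ✓
  …and likewise for the remaining 12 rows.
Every row agrees, so the formula is equivalent.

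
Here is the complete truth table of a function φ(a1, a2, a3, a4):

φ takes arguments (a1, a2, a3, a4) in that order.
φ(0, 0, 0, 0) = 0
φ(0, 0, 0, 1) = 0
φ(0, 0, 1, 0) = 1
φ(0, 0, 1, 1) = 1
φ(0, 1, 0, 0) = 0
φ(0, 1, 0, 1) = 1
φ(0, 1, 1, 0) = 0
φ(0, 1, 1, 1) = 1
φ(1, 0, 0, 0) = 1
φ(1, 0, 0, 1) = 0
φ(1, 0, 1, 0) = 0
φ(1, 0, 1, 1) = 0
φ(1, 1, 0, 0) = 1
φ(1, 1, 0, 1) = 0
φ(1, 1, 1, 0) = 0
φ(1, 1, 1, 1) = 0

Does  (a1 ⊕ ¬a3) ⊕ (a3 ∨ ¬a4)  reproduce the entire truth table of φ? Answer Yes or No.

No

Check the formula against φ row by row:
  a1=0, a2=0, a3=0, a4=0: formula gives 0, φ = 0 ✓
  a1=0, a2=0, a3=0, a4=1: formula gives 1, but φ = 0 ✗
Row (0,0,0,1) is a counterexample, so the formula is not equivalent to φ.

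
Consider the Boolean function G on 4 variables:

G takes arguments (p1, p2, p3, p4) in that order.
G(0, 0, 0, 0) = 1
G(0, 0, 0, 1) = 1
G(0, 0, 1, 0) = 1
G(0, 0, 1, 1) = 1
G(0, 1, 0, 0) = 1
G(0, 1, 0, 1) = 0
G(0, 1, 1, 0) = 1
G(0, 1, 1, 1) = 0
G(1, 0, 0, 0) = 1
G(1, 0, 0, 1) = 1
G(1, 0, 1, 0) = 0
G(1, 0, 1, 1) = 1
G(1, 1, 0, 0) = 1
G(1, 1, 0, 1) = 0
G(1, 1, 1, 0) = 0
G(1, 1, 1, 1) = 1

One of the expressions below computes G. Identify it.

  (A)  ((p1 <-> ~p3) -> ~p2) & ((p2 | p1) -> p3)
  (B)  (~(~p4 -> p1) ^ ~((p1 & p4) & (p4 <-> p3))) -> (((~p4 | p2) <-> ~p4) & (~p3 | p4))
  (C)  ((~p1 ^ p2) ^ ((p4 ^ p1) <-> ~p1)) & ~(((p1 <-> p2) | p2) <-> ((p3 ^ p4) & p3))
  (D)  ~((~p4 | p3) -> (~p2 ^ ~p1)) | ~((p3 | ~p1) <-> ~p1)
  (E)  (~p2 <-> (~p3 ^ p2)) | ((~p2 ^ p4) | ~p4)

B

(A): at (0,1,0,0) it gives 0, but G = 1 — eliminated.
(C): at (0,0,0,1) it gives 0, but G = 1 — eliminated.
(D): at (0,0,0,1) it gives 0, but G = 1 — eliminated.
(E): at (0,0,1,1) it gives 0, but G = 1 — eliminated.
(B) is the remaining candidate, and it agrees with G on all 16 inputs.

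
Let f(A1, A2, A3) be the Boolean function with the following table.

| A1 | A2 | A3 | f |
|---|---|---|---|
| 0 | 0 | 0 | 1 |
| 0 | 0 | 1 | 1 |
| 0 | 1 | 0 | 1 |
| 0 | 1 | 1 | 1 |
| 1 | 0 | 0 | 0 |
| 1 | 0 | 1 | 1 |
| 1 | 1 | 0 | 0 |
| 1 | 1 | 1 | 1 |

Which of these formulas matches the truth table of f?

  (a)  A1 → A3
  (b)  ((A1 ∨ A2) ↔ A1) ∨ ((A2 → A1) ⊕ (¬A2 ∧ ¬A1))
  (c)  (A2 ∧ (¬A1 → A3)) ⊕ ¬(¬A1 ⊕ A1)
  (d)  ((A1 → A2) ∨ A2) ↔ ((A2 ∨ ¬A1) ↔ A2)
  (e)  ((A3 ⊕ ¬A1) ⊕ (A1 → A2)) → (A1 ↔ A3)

(b): at (0,1,0) it gives 0, but f = 1 — eliminated.
(c): at (0,0,0) it gives 0, but f = 1 — eliminated.
(d): at (0,0,0) it gives 0, but f = 1 — eliminated.
(e): at (0,0,1) it gives 0, but f = 1 — eliminated.
That leaves (a). Evaluating it on every row reproduces the table of f exactly.

a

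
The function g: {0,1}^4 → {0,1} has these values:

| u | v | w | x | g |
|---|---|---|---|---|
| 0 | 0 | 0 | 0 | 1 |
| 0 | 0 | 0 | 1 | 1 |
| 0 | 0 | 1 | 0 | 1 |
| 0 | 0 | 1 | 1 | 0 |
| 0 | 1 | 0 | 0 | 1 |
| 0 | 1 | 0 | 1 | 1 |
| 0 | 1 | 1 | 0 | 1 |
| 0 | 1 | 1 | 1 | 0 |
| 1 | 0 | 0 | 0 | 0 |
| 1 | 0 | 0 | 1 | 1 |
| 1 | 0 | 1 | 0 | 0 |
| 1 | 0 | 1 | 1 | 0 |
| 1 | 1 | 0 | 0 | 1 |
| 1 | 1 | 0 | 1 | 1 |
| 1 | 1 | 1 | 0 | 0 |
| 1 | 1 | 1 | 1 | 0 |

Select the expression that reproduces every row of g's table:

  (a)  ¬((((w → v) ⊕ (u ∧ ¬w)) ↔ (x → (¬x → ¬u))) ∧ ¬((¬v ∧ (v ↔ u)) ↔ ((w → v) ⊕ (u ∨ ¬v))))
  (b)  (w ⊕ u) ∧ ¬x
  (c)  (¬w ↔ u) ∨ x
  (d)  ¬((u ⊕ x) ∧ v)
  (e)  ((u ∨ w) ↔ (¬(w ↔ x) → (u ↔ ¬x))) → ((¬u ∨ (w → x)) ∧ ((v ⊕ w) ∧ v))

e

(a) disagrees with g on (0,0,0,0) (formula → 0, table → 1); rule it out.
(b) disagrees with g on (0,0,0,0) (formula → 0, table → 1); rule it out.
(c) disagrees with g on (0,0,0,0) (formula → 0, table → 1); rule it out.
(d) disagrees with g on (0,0,1,1) (formula → 1, table → 0); rule it out.
(e) is the remaining candidate, and it agrees with g on all 16 inputs.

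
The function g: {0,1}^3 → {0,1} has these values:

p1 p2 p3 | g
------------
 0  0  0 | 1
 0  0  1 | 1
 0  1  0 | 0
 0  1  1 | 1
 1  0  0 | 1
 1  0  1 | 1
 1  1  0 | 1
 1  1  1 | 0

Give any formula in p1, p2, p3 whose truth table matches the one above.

g(p1, p2, p3) = ¬(((¬p1 ∧ p2) ∧ ¬p3) ∨ ((p1 ∧ p2) ∧ p3))

There are just 2 zero rows: (0,1,0), (1,1,1). Their minterms are ¬p1·p2·¬p3, p1·p2·p3; the OR of those covers precisely the 0-outputs, and negating it yields g.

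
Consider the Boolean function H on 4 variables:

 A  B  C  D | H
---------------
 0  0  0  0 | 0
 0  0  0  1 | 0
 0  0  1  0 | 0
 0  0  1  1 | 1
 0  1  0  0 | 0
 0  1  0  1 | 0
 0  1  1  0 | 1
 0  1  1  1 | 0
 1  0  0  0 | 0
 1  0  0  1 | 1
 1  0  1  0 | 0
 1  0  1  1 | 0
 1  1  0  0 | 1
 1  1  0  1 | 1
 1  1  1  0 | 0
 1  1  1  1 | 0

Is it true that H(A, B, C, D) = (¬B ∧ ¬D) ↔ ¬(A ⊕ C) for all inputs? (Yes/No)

No

Test each input against both H and the formula:
  A=0, B=0, C=0, D=0: formula gives 1, but H = 0 ✗
Row (0,0,0,0) is a counterexample, so the formula is not equivalent to H.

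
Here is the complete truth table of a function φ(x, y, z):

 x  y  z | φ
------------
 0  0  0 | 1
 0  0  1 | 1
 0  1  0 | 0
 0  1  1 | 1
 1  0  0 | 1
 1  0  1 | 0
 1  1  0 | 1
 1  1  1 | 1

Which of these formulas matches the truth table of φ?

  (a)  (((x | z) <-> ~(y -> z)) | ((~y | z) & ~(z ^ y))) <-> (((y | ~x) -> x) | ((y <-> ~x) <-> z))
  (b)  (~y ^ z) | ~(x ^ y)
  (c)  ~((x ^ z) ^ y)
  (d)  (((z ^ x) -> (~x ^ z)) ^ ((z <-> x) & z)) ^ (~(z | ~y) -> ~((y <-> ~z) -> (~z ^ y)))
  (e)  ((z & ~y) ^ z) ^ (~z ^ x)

(a) fails at (0,1,0): the formula yields 1, φ is 0.
(c) fails at (0,0,1): the formula yields 0, φ is 1.
(d) fails at (0,0,0): the formula yields 0, φ is 1.
(e) fails at (0,0,1): the formula yields 0, φ is 1.
That leaves (b). Evaluating it on every row reproduces the table of φ exactly.

b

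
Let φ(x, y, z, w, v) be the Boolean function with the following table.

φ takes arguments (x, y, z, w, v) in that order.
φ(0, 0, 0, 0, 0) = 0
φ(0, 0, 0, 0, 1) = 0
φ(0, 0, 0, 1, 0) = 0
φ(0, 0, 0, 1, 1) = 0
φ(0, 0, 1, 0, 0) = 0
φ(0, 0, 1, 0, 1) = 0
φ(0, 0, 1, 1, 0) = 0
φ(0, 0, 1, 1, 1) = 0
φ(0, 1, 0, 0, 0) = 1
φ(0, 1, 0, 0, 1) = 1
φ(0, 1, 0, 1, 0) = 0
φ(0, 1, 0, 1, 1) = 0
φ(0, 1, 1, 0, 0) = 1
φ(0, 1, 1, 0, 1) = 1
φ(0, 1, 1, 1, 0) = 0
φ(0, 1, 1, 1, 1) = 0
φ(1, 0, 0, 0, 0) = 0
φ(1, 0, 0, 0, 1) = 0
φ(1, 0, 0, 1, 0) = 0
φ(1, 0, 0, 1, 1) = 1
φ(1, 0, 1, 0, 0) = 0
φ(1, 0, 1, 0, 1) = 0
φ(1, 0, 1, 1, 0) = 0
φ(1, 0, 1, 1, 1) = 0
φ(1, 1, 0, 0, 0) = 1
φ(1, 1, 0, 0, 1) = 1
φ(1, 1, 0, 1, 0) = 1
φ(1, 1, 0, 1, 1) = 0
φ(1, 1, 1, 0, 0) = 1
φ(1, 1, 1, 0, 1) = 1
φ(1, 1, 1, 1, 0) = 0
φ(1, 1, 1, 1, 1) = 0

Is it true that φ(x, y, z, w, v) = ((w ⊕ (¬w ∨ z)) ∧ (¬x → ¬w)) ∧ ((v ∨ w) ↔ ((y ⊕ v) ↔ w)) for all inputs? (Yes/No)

Test each input against both φ and the formula:
  x=0, y=0, z=0, w=0, v=0: formula gives 0, φ = 0 ✓
  x=0, y=0, z=0, w=0, v=1: formula gives 0, φ = 0 ✓
  x=0, y=0, z=0, w=1, v=0: formula gives 0, φ = 0 ✓
  x=0, y=0, z=0, w=1, v=1: formula gives 0, φ = 0 ✓
  … (the remaining 28 rows also agree.)
No disagreement on any input; they are logically equivalent.

Yes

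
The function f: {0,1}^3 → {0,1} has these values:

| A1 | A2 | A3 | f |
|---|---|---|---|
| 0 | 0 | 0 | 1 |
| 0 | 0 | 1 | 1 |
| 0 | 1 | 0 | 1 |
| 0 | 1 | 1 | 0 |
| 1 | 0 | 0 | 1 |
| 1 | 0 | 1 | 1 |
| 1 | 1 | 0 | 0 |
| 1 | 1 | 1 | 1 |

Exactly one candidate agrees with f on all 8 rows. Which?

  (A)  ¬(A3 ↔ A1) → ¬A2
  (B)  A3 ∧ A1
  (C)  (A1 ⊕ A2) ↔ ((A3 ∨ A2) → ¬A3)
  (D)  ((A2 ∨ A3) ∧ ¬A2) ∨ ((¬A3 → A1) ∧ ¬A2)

A

(B) fails at (0,0,0): the formula yields 0, f is 1.
(C) fails at (0,0,0): the formula yields 0, f is 1.
(D) fails at (0,0,0): the formula yields 0, f is 1.
Only (A) survives; checking it on all 8 rows confirms it matches f.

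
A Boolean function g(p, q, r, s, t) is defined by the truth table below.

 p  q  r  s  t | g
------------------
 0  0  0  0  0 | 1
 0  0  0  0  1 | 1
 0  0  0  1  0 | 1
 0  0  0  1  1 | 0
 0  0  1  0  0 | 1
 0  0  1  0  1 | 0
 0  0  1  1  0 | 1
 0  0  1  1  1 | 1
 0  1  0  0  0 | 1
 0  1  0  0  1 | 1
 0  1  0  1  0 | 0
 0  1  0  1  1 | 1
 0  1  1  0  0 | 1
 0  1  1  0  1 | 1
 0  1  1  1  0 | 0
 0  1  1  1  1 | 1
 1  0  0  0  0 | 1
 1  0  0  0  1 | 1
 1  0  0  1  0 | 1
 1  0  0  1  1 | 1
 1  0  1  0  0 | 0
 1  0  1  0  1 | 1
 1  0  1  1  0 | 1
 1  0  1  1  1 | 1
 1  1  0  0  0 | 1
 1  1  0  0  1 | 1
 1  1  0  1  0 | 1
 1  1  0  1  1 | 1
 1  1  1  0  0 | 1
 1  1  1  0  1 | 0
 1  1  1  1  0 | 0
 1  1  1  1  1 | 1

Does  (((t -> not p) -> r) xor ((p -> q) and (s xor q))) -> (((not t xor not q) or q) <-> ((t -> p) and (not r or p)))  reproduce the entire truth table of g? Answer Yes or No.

Check the formula against g row by row:
  p=0, q=0, r=0, s=0, t=0: formula gives 1, g = 1 ✓
  p=0, q=0, r=0, s=0, t=1: formula gives 1, g = 1 ✓
  p=0, q=0, r=0, s=1, t=0: formula gives 0, but g = 1 ✗
Row (0,0,0,1,0) is a counterexample, so the formula is not equivalent to g.

No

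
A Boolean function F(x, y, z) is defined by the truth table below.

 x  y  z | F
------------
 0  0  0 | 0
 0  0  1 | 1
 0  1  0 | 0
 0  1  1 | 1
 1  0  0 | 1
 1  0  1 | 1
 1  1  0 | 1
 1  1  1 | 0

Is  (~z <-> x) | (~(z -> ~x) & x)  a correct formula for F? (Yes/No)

No

Test each input against both F and the formula:
  x=0, y=0, z=0: formula gives 0, F = 0 ✓
  x=0, y=0, z=1: formula gives 1, F = 1 ✓
  x=0, y=1, z=0: formula gives 0, F = 0 ✓
  x=0, y=1, z=1: formula gives 1, F = 1 ✓
  x=1, y=0, z=0: formula gives 1, F = 1 ✓
  …
  x=1, y=1, z=1: formula gives 1, but F = 0 ✗
Since they disagree at (1,1,1), the expression is not a correct formula for F.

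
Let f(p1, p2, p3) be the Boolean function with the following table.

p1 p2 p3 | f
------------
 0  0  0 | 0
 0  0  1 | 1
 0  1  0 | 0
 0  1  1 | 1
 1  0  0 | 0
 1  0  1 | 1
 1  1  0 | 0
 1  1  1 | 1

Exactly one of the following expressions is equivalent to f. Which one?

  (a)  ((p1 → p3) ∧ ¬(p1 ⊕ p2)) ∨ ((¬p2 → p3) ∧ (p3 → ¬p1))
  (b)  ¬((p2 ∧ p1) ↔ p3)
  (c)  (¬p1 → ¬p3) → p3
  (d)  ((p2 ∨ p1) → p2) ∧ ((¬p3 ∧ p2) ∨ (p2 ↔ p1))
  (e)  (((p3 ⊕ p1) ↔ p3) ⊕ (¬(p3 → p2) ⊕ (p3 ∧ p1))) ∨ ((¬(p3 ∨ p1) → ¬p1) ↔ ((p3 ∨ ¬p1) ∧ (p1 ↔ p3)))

(a) disagrees with f on (0,0,0) (formula → 1, table → 0); rule it out.
(b) disagrees with f on (1,1,0) (formula → 1, table → 0); rule it out.
(d) disagrees with f on (0,0,0) (formula → 1, table → 0); rule it out.
(e) disagrees with f on (0,0,0) (formula → 1, table → 0); rule it out.
Only (c) survives; checking it on all 8 rows confirms it matches f.

c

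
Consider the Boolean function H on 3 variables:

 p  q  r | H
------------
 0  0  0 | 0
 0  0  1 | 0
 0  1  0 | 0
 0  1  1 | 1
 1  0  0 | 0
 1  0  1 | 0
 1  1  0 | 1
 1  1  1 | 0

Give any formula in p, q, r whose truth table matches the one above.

H=1 on 2 inputs: (0,1,1), (1,1,0). Reading each as a conjunction of literals (¬p·q·r, p·q·¬r) and taking the OR gives the canonical DNF.

H(p, q, r) = ((~p & q) & r) | ((p & q) & ~r)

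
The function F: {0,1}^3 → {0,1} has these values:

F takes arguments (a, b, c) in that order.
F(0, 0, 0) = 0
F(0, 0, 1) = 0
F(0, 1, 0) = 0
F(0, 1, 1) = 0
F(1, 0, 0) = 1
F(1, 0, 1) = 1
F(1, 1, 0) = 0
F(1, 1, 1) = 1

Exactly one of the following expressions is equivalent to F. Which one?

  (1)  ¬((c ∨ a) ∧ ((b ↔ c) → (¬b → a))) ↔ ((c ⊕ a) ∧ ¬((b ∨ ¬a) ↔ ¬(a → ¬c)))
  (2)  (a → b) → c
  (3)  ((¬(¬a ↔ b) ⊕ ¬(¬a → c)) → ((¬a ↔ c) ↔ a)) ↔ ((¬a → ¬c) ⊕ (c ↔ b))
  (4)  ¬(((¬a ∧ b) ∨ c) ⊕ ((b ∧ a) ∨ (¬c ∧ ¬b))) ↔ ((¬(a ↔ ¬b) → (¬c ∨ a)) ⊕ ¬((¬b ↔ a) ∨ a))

(2): at (0,0,1) it gives 1, but F = 0 — eliminated.
(3): at (0,0,1) it gives 1, but F = 0 — eliminated.
(4): at (0,0,0) it gives 1, but F = 0 — eliminated.
Only (1) survives; checking it on all 8 rows confirms it matches F.

1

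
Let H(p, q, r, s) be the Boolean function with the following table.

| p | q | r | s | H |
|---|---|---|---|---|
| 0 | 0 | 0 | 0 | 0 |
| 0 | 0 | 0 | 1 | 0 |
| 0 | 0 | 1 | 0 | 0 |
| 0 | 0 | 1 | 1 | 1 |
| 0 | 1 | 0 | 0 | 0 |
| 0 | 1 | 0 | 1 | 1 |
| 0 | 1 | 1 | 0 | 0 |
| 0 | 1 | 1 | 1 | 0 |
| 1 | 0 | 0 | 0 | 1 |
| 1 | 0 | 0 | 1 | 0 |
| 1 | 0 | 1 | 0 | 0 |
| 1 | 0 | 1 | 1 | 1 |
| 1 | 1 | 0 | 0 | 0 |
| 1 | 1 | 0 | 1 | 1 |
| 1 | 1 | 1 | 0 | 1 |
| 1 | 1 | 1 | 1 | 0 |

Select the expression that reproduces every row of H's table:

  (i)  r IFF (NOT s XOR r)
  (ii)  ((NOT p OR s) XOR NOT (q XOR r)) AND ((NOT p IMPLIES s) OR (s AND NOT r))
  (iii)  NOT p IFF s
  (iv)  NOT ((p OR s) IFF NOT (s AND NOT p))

(i) disagrees with H on (0,0,0,1) (formula → 1, table → 0); rule it out.
(iii) disagrees with H on (0,0,0,1) (formula → 1, table → 0); rule it out.
(iv) disagrees with H on (0,0,0,0) (formula → 1, table → 0); rule it out.
(ii) is the remaining candidate, and it agrees with H on all 16 inputs.

ii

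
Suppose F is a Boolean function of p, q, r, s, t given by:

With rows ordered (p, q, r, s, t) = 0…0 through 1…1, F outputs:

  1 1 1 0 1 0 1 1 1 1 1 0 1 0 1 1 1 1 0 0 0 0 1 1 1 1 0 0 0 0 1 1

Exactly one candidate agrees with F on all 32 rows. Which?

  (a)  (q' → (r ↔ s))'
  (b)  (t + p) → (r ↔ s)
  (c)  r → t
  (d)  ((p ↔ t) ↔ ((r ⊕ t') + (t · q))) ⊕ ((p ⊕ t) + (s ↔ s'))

(a) fails at (0,0,0,0,0): the formula yields 0, F is 1.
(c) fails at (0,0,0,1,1): the formula yields 1, F is 0.
(d) fails at (0,0,0,0,1): the formula yields 0, F is 1.
Only (b) survives; checking it on all 32 rows confirms it matches F.

b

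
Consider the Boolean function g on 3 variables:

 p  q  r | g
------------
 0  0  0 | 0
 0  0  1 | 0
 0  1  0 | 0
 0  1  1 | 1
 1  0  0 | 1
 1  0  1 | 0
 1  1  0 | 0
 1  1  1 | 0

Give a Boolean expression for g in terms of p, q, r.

The 1-rows are (0,1,1), (1,0,0). Each contributes one minterm — ¬p·q·r; p·¬q·¬r — and their disjunction is a sum-of-products form of g.

g(p, q, r) = ((not p and q) and r) or ((p and not q) and not r)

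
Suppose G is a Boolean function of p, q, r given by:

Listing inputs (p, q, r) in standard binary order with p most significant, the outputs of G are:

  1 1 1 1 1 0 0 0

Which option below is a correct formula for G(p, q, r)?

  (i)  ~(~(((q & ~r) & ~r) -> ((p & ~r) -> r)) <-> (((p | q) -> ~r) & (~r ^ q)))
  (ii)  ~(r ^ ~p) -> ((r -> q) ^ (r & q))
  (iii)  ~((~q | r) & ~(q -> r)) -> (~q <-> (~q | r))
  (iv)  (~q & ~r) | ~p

iv

(i) fails at (0,0,1): the formula yields 0, G is 1.
(ii) fails at (0,0,1): the formula yields 0, G is 1.
(iii) fails at (0,1,1): the formula yields 0, G is 1.
(iv) is the remaining candidate, and it agrees with G on all 8 inputs.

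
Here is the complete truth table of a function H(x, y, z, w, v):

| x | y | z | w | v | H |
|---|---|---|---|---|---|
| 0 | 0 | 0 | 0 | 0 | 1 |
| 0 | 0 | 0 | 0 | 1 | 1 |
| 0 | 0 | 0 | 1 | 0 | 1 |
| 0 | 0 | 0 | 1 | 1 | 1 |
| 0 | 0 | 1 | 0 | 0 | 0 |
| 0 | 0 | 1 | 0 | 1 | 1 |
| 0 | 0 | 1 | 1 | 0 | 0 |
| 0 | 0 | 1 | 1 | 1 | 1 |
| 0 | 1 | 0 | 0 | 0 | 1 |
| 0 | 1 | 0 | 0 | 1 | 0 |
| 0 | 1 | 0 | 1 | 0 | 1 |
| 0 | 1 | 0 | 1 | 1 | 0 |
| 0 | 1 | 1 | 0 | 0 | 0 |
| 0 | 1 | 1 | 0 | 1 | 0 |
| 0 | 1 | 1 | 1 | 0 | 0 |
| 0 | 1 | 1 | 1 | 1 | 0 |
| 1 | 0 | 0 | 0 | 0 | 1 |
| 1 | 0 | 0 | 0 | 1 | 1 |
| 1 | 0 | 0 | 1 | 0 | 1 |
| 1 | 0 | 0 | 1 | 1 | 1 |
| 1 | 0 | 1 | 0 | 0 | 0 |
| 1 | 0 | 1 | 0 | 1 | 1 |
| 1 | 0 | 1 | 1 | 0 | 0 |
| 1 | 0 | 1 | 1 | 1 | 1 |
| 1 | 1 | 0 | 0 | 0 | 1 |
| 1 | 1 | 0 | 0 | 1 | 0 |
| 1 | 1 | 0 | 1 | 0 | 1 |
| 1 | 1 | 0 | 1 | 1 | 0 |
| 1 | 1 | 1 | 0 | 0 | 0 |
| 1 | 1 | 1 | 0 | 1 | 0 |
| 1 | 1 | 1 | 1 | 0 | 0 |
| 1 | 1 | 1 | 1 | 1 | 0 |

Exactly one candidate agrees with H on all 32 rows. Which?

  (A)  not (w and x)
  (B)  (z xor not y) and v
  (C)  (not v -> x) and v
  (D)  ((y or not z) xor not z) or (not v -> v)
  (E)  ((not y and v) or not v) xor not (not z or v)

(A) disagrees with H on (0,0,1,0,0) (formula → 1, table → 0); rule it out.
(B) disagrees with H on (0,0,0,0,0) (formula → 0, table → 1); rule it out.
(C) disagrees with H on (0,0,0,0,0) (formula → 0, table → 1); rule it out.
(D) disagrees with H on (0,0,0,0,0) (formula → 0, table → 1); rule it out.
(E) is the remaining candidate, and it agrees with H on all 32 inputs.

E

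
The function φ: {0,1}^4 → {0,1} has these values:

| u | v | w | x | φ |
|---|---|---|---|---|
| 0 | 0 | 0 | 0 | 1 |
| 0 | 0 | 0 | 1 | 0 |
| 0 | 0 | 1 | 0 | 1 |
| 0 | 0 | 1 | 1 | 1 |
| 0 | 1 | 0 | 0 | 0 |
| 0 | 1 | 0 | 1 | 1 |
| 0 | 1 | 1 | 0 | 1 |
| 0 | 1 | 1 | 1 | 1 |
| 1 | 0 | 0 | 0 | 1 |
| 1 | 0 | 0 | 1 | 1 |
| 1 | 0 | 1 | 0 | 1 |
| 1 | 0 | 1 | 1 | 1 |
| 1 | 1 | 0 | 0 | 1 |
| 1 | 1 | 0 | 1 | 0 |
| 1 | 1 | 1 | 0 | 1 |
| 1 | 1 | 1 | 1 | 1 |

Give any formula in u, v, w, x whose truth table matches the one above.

There are just 3 zero rows: (0,0,0,1), (0,1,0,0), (1,1,0,1). Their minterms are ¬u·¬v·¬w·x, ¬u·v·¬w·¬x, u·v·¬w·x; the OR of those covers precisely the 0-outputs, and negating it yields φ.

φ(u, v, w, x) = NOT (((((NOT u AND NOT v) AND NOT w) AND x) OR (((NOT u AND v) AND NOT w) AND NOT x)) OR (((u AND v) AND NOT w) AND x))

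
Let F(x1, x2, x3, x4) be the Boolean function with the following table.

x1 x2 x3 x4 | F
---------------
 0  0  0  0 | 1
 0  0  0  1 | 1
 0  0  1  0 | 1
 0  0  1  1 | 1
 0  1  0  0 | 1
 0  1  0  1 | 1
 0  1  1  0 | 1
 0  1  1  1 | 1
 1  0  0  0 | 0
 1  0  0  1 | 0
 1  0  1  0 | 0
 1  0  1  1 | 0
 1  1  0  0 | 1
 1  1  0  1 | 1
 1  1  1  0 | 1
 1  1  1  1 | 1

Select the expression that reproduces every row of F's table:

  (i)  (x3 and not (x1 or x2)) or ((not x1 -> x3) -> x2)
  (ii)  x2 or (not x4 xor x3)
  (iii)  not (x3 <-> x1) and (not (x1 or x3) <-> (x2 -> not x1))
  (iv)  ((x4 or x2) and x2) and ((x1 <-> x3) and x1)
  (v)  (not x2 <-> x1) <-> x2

(ii) fails at (0,0,0,1): the formula yields 0, F is 1.
(iii) fails at (0,0,0,0): the formula yields 0, F is 1.
(iv) fails at (0,0,0,0): the formula yields 0, F is 1.
(v) fails at (1,1,0,0): the formula yields 0, F is 1.
Only (i) survives; checking it on all 16 rows confirms it matches F.

i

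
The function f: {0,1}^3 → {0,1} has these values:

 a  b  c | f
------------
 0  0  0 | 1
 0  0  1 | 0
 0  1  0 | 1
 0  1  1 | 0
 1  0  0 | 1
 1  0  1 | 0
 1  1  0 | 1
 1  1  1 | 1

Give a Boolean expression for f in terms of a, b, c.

There are just 3 zero rows: (0,0,1), (0,1,1), (1,0,1). Their minterms are ¬a·¬b·c, ¬a·b·c, a·¬b·c; the OR of those covers precisely the 0-outputs, and negating it yields f.

f(a, b, c) = ¬((((¬a ∧ ¬b) ∧ c) ∨ ((¬a ∧ b) ∧ c)) ∨ ((a ∧ ¬b) ∧ c))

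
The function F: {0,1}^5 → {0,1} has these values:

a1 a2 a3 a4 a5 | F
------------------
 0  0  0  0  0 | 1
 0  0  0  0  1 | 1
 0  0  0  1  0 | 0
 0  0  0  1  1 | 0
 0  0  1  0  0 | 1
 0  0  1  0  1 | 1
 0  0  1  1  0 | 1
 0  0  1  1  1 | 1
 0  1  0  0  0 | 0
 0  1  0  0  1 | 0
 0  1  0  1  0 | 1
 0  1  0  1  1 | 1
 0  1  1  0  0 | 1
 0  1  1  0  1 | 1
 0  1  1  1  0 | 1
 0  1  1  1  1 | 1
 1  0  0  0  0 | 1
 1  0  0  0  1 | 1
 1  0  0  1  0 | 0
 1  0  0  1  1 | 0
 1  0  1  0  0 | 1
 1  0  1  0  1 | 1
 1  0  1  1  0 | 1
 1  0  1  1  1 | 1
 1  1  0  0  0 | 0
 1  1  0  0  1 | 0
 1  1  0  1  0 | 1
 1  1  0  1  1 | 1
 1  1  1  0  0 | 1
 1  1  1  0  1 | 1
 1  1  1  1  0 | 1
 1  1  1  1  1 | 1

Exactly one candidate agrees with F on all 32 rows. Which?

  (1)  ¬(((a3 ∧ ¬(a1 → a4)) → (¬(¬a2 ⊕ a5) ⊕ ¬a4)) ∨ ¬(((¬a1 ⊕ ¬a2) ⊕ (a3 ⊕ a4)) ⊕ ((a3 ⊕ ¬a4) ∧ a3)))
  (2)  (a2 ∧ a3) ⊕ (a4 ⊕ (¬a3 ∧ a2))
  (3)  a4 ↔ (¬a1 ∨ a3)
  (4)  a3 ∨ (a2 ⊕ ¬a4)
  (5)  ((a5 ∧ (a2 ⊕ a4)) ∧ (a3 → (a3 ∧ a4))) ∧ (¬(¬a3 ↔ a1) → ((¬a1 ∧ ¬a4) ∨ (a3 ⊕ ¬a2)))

(1): at (0,0,0,0,0) it gives 0, but F = 1 — eliminated.
(2): at (0,0,0,0,0) it gives 0, but F = 1 — eliminated.
(3): at (0,0,0,0,0) it gives 0, but F = 1 — eliminated.
(5): at (0,0,0,0,0) it gives 0, but F = 1 — eliminated.
That leaves (4). Evaluating it on every row reproduces the table of F exactly.

4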